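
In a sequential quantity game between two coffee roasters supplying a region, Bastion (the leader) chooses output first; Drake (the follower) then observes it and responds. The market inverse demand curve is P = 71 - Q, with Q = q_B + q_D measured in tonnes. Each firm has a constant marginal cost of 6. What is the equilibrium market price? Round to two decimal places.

22.25

Solve by backward induction. Given q_B, the follower Drake maximises π_D = (71 - q_B - q_D)q_D - 6q_D.
∂π_D/∂q_D = 65 - q_B - 2q_D = 0 gives the reaction function q_D = (65 - q_B)/2.
The leader anticipates this reaction. Substituting into P = 71 - Q gives P = 77/2 - (1/2)q_B, so π_B = (77/2 - (1/2)q_B)q_B - 6q_B.
The leader's first-order condition 65/2 - q_B = 0 yields q_B = 65/2.
Then q_D = (65 - 65/2)/2 = 65/4.
Total output Q = 195/4, so price P = 71 - 195/4 = 89/4.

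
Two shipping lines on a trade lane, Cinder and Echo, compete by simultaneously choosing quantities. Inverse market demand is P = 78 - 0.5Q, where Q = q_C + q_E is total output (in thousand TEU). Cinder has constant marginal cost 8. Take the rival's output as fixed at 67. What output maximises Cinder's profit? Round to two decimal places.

With the rival's output fixed at 67, Cinder's profit is π_C = (78 - (1/2)·67 - (1/2)q_C)q_C - (8q_C) = (89/2 - (1/2)q_C)q_C - (8q_C).
∂π_C/∂q_C = 73/2 - q_C = 0, so q_C = 73/2.

36.50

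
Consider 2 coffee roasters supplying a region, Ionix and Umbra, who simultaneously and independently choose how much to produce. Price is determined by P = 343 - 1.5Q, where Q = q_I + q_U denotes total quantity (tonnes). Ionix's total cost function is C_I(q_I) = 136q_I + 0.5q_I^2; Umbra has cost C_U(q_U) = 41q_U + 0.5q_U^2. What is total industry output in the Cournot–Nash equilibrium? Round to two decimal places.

92.55

Ionix's profit: π_I = (343 - 1.5Q)q_I - (136q_I + (1/2)q_I²). Setting ∂π_I/∂q_I = 0: 207 - 4q_I - (3/2)(q_U) = 0.
Umbra's profit: π_U = (343 - 1.5Q)q_U - (41q_U + (1/2)q_U²). Setting ∂π_U/∂q_U = 0: 302 - 4q_U - (3/2)(q_I) = 0.
Best responses: q_I = (207 - (3/2)q_U)/4, q_U = (302 - (3/2)q_I)/4.
Solving the pair: q_I = 300/11, q_U = 718/11.
Total output Q = 300/11 + 718/11 = 1018/11.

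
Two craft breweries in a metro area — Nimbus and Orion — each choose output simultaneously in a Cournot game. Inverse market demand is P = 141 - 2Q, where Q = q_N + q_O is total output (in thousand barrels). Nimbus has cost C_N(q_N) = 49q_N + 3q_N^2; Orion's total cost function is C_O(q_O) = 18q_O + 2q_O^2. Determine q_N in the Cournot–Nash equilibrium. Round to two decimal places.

Nimbus's profit: π_N = (141 - 2Q)q_N - (49q_N + 3q_N²). Setting ∂π_N/∂q_N = 0: 92 - 10q_N - 2(q_O) = 0.
Orion's first-order condition: 123 - 8q_O - 2(q_N) = 0.
Best responses: q_N = (92 - 2q_O)/10, q_O = (123 - 2q_N)/8.
Substituting one into the other gives q_N = 245/38 and q_O = 523/38.

6.45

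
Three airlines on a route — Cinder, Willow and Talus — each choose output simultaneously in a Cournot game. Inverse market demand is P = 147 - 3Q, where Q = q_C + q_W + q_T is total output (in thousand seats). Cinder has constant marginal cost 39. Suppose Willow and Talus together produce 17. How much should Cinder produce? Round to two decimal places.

With rivals' combined output fixed at 17, Cinder's profit is π_C = (147 - 3·17 - 3q_C)q_C - (39q_C) = (96 - 3q_C)q_C - (39q_C).
∂π_C/∂q_C = 57 - 6q_C = 0, so q_C = 19/2.

9.50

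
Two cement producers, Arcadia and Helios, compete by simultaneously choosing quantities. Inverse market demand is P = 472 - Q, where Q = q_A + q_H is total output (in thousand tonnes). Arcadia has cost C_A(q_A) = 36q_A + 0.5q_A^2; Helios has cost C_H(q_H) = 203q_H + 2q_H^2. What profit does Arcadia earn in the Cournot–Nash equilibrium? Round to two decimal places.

28590.36

Arcadia's profit: π_A = (472 - Q)q_A - (36q_A + (1/2)q_A²). Setting ∂π_A/∂q_A = 0: 436 - 3q_A - (q_H) = 0.
Helios's first-order condition: 269 - 6q_H - (q_A) = 0.
So q_A = (436 - q_H)/3 and q_H = (269 - q_A)/6.
Substituting one into the other gives q_A = 138.0588 and q_H = 371/17.
Price P = 472 - 159.8824 = 312.1176.
Arcadia's profit: 312.1176·138.0588 - 36·138.0588 - (1/2)·138.0588² = 28590.3581.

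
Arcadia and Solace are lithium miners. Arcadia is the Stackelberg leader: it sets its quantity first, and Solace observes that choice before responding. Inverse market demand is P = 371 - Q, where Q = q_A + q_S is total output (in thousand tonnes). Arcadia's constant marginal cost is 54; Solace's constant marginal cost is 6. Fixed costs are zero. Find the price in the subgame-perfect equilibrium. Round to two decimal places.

The follower Solace best-responds to any q_A: π_S = (371 - Q)q_S - 6q_S.
∂π_S/∂q_S = 365 - q_A - 2q_S = 0 gives the reaction function q_S = (365 - q_A)/2.
The leader anticipates this reaction. Substituting into P = 371 - Q gives P = 377/2 - (1/2)q_A, so π_A = (377/2 - (1/2)q_A)q_A - 54q_A.
The leader's first-order condition 269/2 - q_A = 0 yields q_A = 269/2.
Then q_S = (365 - 269/2)/2 = 461/4.
Total output Q = 999/4, so price P = 371 - 999/4 = 485/4.

121.25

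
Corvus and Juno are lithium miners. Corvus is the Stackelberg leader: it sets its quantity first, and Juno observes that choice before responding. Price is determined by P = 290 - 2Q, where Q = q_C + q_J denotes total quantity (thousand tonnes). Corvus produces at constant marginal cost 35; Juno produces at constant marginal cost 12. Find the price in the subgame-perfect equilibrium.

Solve by backward induction. Given q_C, the follower Juno maximises π_J = (290 - 2q_C - 2q_J)q_J - 12q_J.
Setting the follower's marginal profit to zero, 278 - 2q_C - 4q_J = 0, i.e. q_J = (278 - 2q_C)/4.
Corvus substitutes q_J(q_C) into its own profit: π_C = q_C(290 - 2q_C - (278 - 2q_C)/2) - 35q_C = (151 - q_C)q_C - 35q_C.
Maximising: ∂π_C/∂q_C = 116 - 2q_C = 0, giving q_C = 58.
Then q_J = (278 - 2·58)/4 = 81/2.
Total output Q = 197/2, so price P = 290 - 2·(197/2) = 93.

93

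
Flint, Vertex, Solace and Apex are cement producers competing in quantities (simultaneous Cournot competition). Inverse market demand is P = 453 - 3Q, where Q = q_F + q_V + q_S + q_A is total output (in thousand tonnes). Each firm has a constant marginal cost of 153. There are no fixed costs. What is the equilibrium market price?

A representative firm's profit is π_i = q_i(453 - 3Q) - 153q_i.
Setting ∂π_i/∂q_i = 0 with rivals' quantities fixed: 300 - 6q_i - 3·Σ_{j≠i} q_j = 0.
With identical firms every q_j equals q_i, so Σ_{j≠i} q_j = 3q_i and 300 = 15q_i, giving q_i = 20.
Total output Q = 80, so price P = 453 - 3·80 = 213.

213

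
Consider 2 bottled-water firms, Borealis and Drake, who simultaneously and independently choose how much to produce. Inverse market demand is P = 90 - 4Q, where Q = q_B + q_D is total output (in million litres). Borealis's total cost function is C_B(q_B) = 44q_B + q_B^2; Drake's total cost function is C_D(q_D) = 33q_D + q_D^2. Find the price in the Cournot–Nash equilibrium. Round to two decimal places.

60.57

Borealis's profit: π_B = (90 - 4Q)q_B - (44q_B + q_B²). Setting ∂π_B/∂q_B = 0: 46 - 10q_B - 4(q_D) = 0.
Drake's first-order condition: 57 - 10q_D - 4(q_B) = 0.
Best responses: q_B = (46 - 4q_D)/10, q_D = (57 - 4q_B)/10.
Substituting one into the other gives q_B = 58/21 and q_D = 193/42.
Total output Q = 103/14, so price P = 90 - 4·(103/14) = 424/7.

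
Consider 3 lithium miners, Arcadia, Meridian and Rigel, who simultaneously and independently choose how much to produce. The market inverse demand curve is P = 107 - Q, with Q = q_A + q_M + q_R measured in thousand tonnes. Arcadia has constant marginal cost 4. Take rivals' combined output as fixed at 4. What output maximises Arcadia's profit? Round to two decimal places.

49.50

With rivals' combined output fixed at 4, Arcadia's profit is π_A = (107 - 4 - q_A)q_A - (4q_A) = (103 - q_A)q_A - (4q_A).
∂π_A/∂q_A = 99 - 2q_A = 0, so q_A = 99/2.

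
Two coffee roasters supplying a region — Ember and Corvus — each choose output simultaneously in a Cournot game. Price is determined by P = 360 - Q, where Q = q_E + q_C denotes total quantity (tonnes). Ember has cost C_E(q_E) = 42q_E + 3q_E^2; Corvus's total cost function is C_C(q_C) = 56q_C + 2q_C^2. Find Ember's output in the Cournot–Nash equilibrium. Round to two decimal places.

Ember's profit: π_E = (360 - Q)q_E - (42q_E + 3q_E²). Setting ∂π_E/∂q_E = 0: 318 - 8q_E - (q_C) = 0.
Corvus's first-order condition: 304 - 6q_C - (q_E) = 0.
So q_E = (318 - q_C)/8 and q_C = (304 - q_E)/6.
Substituting one into the other gives q_E = 1604/47 and q_C = 44.9787.

34.13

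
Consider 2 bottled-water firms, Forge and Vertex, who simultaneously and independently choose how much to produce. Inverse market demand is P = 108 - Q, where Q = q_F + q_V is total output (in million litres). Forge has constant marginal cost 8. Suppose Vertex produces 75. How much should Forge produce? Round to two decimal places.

12.50

With the rival's output fixed at 75, Forge's profit is π_F = (108 - 75 - q_F)q_F - (8q_F) = (33 - q_F)q_F - (8q_F).
∂π_F/∂q_F = 25 - 2q_F = 0, so q_F = 25/2.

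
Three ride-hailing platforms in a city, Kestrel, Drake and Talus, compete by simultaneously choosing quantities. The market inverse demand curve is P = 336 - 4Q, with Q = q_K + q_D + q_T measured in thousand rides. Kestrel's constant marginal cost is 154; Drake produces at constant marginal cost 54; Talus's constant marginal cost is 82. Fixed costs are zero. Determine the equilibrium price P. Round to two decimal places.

156.50

Kestrel's profit: π_K = (336 - 4Q)q_K - (154q_K). Setting ∂π_K/∂q_K = 0: 182 - 8q_K - 4(q_D + q_T) = 0.
Drake's profit: π_D = (336 - 4Q)q_D - (54q_D). Setting ∂π_D/∂q_D = 0: 282 - 8q_D - 4(q_K + q_T) = 0.
Talus's first-order condition: 254 - 8q_T - 4(q_K + q_D) = 0.
Adding the 3 first-order conditions: 718 − 16Q = 0, so Q = 359/8.
Back-substituting: q_K = (182 − 359/2)/4 = 5/8, q_D = (282 − 359/2)/4 = 205/8, q_T = (254 − 359/2)/4 = 149/8.
Total output Q = 359/8, so price P = 336 - 4·(359/8) = 313/2.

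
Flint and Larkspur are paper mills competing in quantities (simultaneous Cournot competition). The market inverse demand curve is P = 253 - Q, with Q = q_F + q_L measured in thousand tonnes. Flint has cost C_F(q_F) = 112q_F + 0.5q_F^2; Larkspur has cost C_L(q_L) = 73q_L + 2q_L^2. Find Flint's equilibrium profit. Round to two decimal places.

Flint's profit: π_F = (253 - Q)q_F - (112q_F + (1/2)q_F²). Setting ∂π_F/∂q_F = 0: 141 - 3q_F - (q_L) = 0.
Larkspur's first-order condition: 180 - 6q_L - (q_F) = 0.
So q_F = (141 - q_L)/3 and q_L = (180 - q_F)/6.
Solving the pair: q_F = 666/17, q_L = 399/17.
Price P = 253 - 1065/17 = 190.3529.
Flint's profit: 190.3529·(666/17) - 112·(666/17) - (1/2)(666/17)² = 2302.1938.

2302.19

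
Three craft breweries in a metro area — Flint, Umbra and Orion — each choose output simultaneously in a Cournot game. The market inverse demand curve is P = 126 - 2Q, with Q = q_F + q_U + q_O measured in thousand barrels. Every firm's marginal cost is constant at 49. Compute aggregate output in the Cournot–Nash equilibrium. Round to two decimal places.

28.88

A representative firm's profit is π_i = q_i(126 - 2Q) - 49q_i.
Setting ∂π_i/∂q_i = 0 with rivals' quantities fixed: 77 - 4q_i - 2·Σ_{j≠i} q_j = 0.
With identical firms every q_j equals q_i, so Σ_{j≠i} q_j = 2q_i and 77 = 8q_i, giving q_i = 77/8.
Total output Q = 77/8 + 77/8 + 77/8 = 231/8.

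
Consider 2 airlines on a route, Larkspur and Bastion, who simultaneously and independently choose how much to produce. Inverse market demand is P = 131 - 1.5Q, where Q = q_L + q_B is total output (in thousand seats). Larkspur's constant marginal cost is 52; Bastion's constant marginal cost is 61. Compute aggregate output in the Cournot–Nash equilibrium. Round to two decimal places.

Larkspur's profit: π_L = (131 - 1.5Q)q_L - (52q_L). Setting ∂π_L/∂q_L = 0: 79 - 3q_L - (3/2)(q_B) = 0.
Bastion's first-order condition: 70 - 3q_B - (3/2)(q_L) = 0.
So q_L = (79 - (3/2)q_B)/3 and q_B = (70 - (3/2)q_L)/3.
Substituting one into the other gives q_L = 176/9 and q_B = 122/9.
Total output Q = 176/9 + 122/9 = 298/9.

33.11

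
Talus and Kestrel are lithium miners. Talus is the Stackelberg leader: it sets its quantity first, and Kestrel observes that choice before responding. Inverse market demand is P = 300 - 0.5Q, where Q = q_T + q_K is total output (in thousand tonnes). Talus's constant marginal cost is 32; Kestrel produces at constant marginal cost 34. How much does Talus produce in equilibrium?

270

Solve by backward induction. Given q_T, the follower Kestrel maximises π_K = (300 - (1/2)q_T - (1/2)q_K)q_K - 34q_K.
∂π_K/∂q_K = 266 - (1/2)q_T - q_K = 0 gives the reaction function q_K = (266 - (1/2)q_T).
Talus substitutes q_K(q_T) into its own profit: π_T = q_T(300 - (1/2)q_T - (266 - (1/2)q_T)/2) - 32q_T = (167 - (1/4)q_T)q_T - 32q_T.
Maximising: ∂π_T/∂q_T = 135 - (1/2)q_T = 0, giving q_T = 270.
Then q_K = (266 - (1/2)·270) = 131.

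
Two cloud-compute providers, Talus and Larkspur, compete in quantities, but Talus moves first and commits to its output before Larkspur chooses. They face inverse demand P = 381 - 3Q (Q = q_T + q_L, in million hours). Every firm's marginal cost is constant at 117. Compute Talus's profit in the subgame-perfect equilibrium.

Solve by backward induction. Given q_T, the follower Larkspur maximises π_L = (381 - 3q_T - 3q_L)q_L - 117q_L.
∂π_L/∂q_L = 264 - 3q_T - 6q_L = 0 gives the reaction function q_L = (264 - 3q_T)/6.
The leader anticipates this reaction. Substituting into P = 381 - 3Q gives P = 249 - (3/2)q_T, so π_T = (249 - (3/2)q_T)q_T - 117q_T.
Leader FOC: 132 - 3q_T = 0, so q_T = 44.
Then q_L = (264 - 3·44)/6 = 22.
Price P = 381 - 3·66 = 183.
Talus's profit: (183 - 117)·44 = 2904.

2904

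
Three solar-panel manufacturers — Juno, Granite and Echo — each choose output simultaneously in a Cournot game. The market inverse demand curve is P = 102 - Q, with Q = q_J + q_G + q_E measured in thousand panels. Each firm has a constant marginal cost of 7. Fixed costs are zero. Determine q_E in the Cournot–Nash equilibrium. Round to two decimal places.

23.75

Each firm earns π_i = (102 - Q)q_i - 7q_i.
First-order condition (treating rivals' output as given): 95 - 2q_i - Σ_{j≠i} q_j = 0.
With identical firms every q_j equals q_i, so Σ_{j≠i} q_j = 2q_i and 95 = 4q_i, giving q_i = 95/4.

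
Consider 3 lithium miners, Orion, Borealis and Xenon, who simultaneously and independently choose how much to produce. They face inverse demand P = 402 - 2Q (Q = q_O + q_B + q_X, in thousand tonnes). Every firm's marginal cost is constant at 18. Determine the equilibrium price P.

Each firm earns π_i = (402 - 2Q)q_i - 18q_i.
Setting ∂π_i/∂q_i = 0 with rivals' quantities fixed: 384 - 4q_i - 2·Σ_{j≠i} q_j = 0.
With identical firms every q_j equals q_i, so Σ_{j≠i} q_j = 2q_i and 384 = 8q_i, giving q_i = 48.
Total output Q = 144, so price P = 402 - 2·144 = 114.

114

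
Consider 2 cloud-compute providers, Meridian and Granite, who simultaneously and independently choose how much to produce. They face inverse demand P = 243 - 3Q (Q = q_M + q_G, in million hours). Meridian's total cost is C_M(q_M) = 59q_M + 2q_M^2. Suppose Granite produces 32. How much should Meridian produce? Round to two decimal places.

8.80

With the rival's output fixed at 32, Meridian's profit is π_M = (243 - 3·32 - 3q_M)q_M - (59q_M + 2q_M²) = (147 - 3q_M)q_M - (59q_M + 2q_M²).
∂π_M/∂q_M = 88 - 10q_M = 0, so q_M = 44/5.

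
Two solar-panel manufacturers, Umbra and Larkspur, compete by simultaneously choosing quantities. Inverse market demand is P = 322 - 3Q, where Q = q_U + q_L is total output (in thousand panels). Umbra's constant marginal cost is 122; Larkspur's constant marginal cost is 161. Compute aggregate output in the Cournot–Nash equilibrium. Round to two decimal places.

40.11

Umbra's profit: π_U = (322 - 3Q)q_U - (122q_U). Setting ∂π_U/∂q_U = 0: 200 - 6q_U - 3(q_L) = 0.
Larkspur's first-order condition: 161 - 6q_L - 3(q_U) = 0.
So q_U = (200 - 3q_L)/6 and q_L = (161 - 3q_U)/6.
Substituting one into the other gives q_U = 239/9 and q_L = 122/9.
Total output Q = 239/9 + 122/9 = 361/9.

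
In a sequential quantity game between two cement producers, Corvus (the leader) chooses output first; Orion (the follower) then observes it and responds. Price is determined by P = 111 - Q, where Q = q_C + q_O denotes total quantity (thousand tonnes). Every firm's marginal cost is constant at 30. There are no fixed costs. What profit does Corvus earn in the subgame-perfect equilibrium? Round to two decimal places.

The follower Orion best-responds to any q_C: π_O = (111 - Q)q_O - 30q_O.
∂π_O/∂q_O = 81 - q_C - 2q_O = 0 gives the reaction function q_O = (81 - q_C)/2.
Corvus substitutes q_O(q_C) into its own profit: π_C = q_C(111 - q_C - (81 - q_C)/2) - 30q_C = (141/2 - (1/2)q_C)q_C - 30q_C.
Maximising: ∂π_C/∂q_C = 81/2 - q_C = 0, giving q_C = 81/2.
Then q_O = (81 - 81/2)/2 = 81/4.
Price P = 111 - 243/4 = 201/4.
Corvus's profit: (201/4 - 30)·(81/2) = 820.1250.

820.13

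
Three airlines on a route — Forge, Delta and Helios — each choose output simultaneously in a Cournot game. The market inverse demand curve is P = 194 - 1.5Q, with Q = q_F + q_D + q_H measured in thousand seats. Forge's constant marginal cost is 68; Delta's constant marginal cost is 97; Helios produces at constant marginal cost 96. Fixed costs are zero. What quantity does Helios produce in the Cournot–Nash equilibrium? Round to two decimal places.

Forge's profit: π_F = (194 - 1.5Q)q_F - (68q_F). Setting ∂π_F/∂q_F = 0: 126 - 3q_F - (3/2)(q_D + q_H) = 0.
Delta's first-order condition: 97 - 3q_D - (3/2)(q_F + q_H) = 0.
Helios's first-order condition: 98 - 3q_H - (3/2)(q_F + q_D) = 0.
Adding the 3 conditions: 321 − 3Q − 3Q = 0, i.e. Q = 107/2.
Back-substituting: q_F = (126 − 321/4)/(3/2) = 61/2, q_D = (97 − 321/4)/(3/2) = 67/6, q_H = (98 − 321/4)/(3/2) = 71/6.

11.83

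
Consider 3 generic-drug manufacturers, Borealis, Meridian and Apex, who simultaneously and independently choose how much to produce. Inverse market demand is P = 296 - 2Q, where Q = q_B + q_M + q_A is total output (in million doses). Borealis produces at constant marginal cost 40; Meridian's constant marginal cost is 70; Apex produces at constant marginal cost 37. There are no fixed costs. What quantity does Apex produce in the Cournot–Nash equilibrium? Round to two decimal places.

Borealis's profit: π_B = (296 - 2Q)q_B - (40q_B). Setting ∂π_B/∂q_B = 0: 256 - 4q_B - 2(q_M + q_A) = 0.
Meridian's first-order condition: 226 - 4q_M - 2(q_B + q_A) = 0.
Apex's first-order condition: 259 - 4q_A - 2(q_B + q_M) = 0.
Adding the 3 conditions: 741 − 4Q − 4Q = 0, i.e. Q = 741/8.
Back-substituting: q_B = (256 − 741/4)/2 = 283/8, q_M = (226 − 741/4)/2 = 163/8, q_A = (259 − 741/4)/2 = 295/8.

36.88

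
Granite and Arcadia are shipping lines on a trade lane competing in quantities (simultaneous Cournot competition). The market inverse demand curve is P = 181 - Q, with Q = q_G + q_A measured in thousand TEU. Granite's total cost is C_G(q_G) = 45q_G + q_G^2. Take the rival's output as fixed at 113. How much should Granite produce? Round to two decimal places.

5.75

With the rival's output fixed at 113, Granite's profit is π_G = (181 - 113 - q_G)q_G - (45q_G + q_G²) = (68 - q_G)q_G - (45q_G + q_G²).
∂π_G/∂q_G = 23 - 4q_G = 0, so q_G = 23/4.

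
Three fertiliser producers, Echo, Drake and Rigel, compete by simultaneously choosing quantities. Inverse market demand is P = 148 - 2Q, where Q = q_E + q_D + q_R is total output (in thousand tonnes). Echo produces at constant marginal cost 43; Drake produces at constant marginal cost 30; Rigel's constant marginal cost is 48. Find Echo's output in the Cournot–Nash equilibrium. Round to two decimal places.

12.13

Echo's profit: π_E = (148 - 2Q)q_E - (43q_E). Setting ∂π_E/∂q_E = 0: 105 - 4q_E - 2(q_D + q_R) = 0.
Drake's profit: π_D = (148 - 2Q)q_D - (30q_D). Setting ∂π_D/∂q_D = 0: 118 - 4q_D - 2(q_E + q_R) = 0.
Rigel's first-order condition: 100 - 4q_R - 2(q_E + q_D) = 0.
Adding the 3 first-order conditions: 323 − 8Q = 0, so Q = 323/8.
Back-substituting: q_E = (105 − 323/4)/2 = 97/8, q_D = (118 − 323/4)/2 = 149/8, q_R = (100 − 323/4)/2 = 77/8.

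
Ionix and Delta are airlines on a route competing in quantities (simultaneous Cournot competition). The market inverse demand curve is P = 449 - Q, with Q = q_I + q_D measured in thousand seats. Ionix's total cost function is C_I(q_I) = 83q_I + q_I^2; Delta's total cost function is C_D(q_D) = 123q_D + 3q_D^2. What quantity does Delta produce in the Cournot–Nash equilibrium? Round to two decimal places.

30.26

Ionix's profit: π_I = (449 - Q)q_I - (83q_I + q_I²). Setting ∂π_I/∂q_I = 0: 366 - 4q_I - (q_D) = 0.
Delta's first-order condition: 326 - 8q_D - (q_I) = 0.
So q_I = (366 - q_D)/4 and q_D = (326 - q_I)/8.
Substituting one into the other gives q_I = 83.9355 and q_D = 938/31.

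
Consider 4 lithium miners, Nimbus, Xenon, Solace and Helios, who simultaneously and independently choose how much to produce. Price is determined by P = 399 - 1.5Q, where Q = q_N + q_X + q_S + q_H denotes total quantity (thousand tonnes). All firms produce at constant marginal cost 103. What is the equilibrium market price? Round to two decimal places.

162.20

Each firm earns π_i = (399 - 1.5Q)q_i - 103q_i.
Setting ∂π_i/∂q_i = 0 with rivals' quantities fixed: 296 - 3q_i - (3/2)·Σ_{j≠i} q_j = 0.
With identical firms every q_j equals q_i, so Σ_{j≠i} q_j = 3q_i and 296 = (15/2)q_i, giving q_i = 592/15.
Total output Q = 157.8667, so price P = 399 - (3/2)·157.8667 = 811/5.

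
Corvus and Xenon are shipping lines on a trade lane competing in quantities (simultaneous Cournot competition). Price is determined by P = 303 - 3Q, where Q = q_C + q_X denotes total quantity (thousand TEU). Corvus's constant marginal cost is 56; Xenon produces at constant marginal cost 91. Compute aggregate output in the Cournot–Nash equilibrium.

51

Corvus's profit: π_C = (303 - 3Q)q_C - (56q_C). Setting ∂π_C/∂q_C = 0: 247 - 6q_C - 3(q_X) = 0.
Xenon's profit: π_X = (303 - 3Q)q_X - (91q_X). Setting ∂π_X/∂q_X = 0: 212 - 6q_X - 3(q_C) = 0.
So q_C = (247 - 3q_X)/6 and q_X = (212 - 3q_C)/6.
Substituting one into the other gives q_C = 94/3 and q_X = 59/3.
Total output Q = 94/3 + 59/3 = 51.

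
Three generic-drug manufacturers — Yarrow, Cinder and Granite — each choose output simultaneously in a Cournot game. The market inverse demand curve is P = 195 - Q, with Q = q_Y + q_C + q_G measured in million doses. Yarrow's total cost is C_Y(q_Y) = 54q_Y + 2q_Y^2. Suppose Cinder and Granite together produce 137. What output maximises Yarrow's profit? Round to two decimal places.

0.67

With rivals' combined output fixed at 137, Yarrow's profit is π_Y = (195 - 137 - q_Y)q_Y - (54q_Y + 2q_Y²) = (58 - q_Y)q_Y - (54q_Y + 2q_Y²).
∂π_Y/∂q_Y = 4 - 6q_Y = 0, so q_Y = 2/3.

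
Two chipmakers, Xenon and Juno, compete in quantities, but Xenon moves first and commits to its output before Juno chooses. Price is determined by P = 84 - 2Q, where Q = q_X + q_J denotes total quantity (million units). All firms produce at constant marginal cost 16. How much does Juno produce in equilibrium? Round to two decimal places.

8.50

The follower Juno best-responds to any q_X: π_J = (84 - 2Q)q_J - 16q_J.
∂π_J/∂q_J = 68 - 2q_X - 4q_J = 0 gives the reaction function q_J = (68 - 2q_X)/4.
The leader anticipates this reaction. Substituting into P = 84 - 2Q gives P = 50 - q_X, so π_X = (50 - q_X)q_X - 16q_X.
The leader's first-order condition 34 - 2q_X = 0 yields q_X = 17.
Then q_J = (68 - 2·17)/4 = 17/2.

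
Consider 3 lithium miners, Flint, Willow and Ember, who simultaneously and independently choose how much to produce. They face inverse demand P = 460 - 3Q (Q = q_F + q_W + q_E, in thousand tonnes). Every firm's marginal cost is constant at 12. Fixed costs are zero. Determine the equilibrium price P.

Each firm earns π_i = (460 - 3Q)q_i - 12q_i.
Setting ∂π_i/∂q_i = 0 with rivals' quantities fixed: 448 - 6q_i - 3·Σ_{j≠i} q_j = 0.
By symmetry each firm produces the same amount; substituting Σ_{j≠i} q_j = 2q_i yields q_i = 448/12 = 112/3.
Total output Q = 112, so price P = 460 - 3·112 = 124.

124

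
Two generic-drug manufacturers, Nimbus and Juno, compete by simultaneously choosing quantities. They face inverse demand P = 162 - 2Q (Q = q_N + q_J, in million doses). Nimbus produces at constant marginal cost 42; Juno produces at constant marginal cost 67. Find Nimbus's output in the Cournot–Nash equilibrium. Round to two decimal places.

24.17

Nimbus's profit: π_N = (162 - 2Q)q_N - (42q_N). Setting ∂π_N/∂q_N = 0: 120 - 4q_N - 2(q_J) = 0.
Juno's profit: π_J = (162 - 2Q)q_J - (67q_J). Setting ∂π_J/∂q_J = 0: 95 - 4q_J - 2(q_N) = 0.
Best responses: q_N = (120 - 2q_J)/4, q_J = (95 - 2q_N)/4.
Solving the pair: q_N = 145/6, q_J = 35/3.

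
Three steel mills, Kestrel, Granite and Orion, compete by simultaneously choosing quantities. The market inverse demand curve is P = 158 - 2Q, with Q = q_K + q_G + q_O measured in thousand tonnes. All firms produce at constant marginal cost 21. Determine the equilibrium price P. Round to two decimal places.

55.25

A representative firm's profit is π_i = q_i(158 - 2Q) - 21q_i.
Setting ∂π_i/∂q_i = 0 with rivals' quantities fixed: 137 - 4q_i - 2·Σ_{j≠i} q_j = 0.
By symmetry each firm produces the same amount; substituting Σ_{j≠i} q_j = 2q_i yields q_i = 137/8.
Total output Q = 411/8, so price P = 158 - 2·(411/8) = 221/4.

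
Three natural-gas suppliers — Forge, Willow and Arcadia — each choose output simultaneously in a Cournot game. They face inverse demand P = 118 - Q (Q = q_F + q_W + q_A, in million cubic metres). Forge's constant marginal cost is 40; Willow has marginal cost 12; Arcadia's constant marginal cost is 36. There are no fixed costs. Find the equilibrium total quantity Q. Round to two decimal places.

66.50

Forge's profit: π_F = (118 - Q)q_F - (40q_F). Setting ∂π_F/∂q_F = 0: 78 - 2q_F - (q_W + q_A) = 0.
Willow's first-order condition: 106 - 2q_W - (q_F + q_A) = 0.
Arcadia's first-order condition: 82 - 2q_A - (q_F + q_W) = 0.
Adding the 3 first-order conditions: 266 − 4Q = 0, so Q = 133/2.
Back-substituting: q_F = (78 − 133/2) = 23/2, q_W = (106 − 133/2) = 79/2, q_A = (82 − 133/2) = 31/2.
Total output Q = 23/2 + 79/2 + 31/2 = 133/2.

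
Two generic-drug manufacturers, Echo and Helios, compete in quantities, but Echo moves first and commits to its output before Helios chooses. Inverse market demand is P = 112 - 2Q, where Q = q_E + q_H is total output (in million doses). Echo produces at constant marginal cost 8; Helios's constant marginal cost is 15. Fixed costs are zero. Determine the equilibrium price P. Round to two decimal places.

35.75

The follower Helios best-responds to any q_E: π_H = (112 - 2Q)q_H - 15q_H.
∂π_H/∂q_H = 97 - 2q_E - 4q_H = 0 gives the reaction function q_H = (97 - 2q_E)/4.
The leader anticipates this reaction. Substituting into P = 112 - 2Q gives P = 127/2 - q_E, so π_E = (127/2 - q_E)q_E - 8q_E.
The leader's first-order condition 111/2 - 2q_E = 0 yields q_E = 111/4.
Then q_H = (97 - 2·(111/4))/4 = 83/8.
Total output Q = 305/8, so price P = 112 - 2·(305/8) = 143/4.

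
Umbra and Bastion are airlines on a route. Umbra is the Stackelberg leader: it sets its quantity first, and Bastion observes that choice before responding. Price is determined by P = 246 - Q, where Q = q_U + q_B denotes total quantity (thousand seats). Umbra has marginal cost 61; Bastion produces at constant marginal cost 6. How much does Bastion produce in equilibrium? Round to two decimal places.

87.50

Solve by backward induction. Given q_U, the follower Bastion maximises π_B = (246 - q_U - q_B)q_B - 6q_B.
Setting the follower's marginal profit to zero, 240 - q_U - 2q_B = 0, i.e. q_B = (240 - q_U)/2.
Umbra substitutes q_B(q_U) into its own profit: π_U = q_U(246 - q_U - (240 - q_U)/2) - 61q_U = (126 - (1/2)q_U)q_U - 61q_U.
Leader FOC: 65 - q_U = 0, so q_U = 65.
Then q_B = (240 - 65)/2 = 175/2.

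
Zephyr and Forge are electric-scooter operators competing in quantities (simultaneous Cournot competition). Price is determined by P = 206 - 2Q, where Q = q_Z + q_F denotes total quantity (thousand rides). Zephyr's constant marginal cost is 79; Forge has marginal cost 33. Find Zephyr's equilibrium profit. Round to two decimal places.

364.50

Zephyr's profit: π_Z = (206 - 2Q)q_Z - (79q_Z). Setting ∂π_Z/∂q_Z = 0: 127 - 4q_Z - 2(q_F) = 0.
Forge's profit: π_F = (206 - 2Q)q_F - (33q_F). Setting ∂π_F/∂q_F = 0: 173 - 4q_F - 2(q_Z) = 0.
Best responses: q_Z = (127 - 2q_F)/4, q_F = (173 - 2q_Z)/4.
Substituting one into the other gives q_Z = 27/2 and q_F = 73/2.
Price P = 206 - 2·50 = 106.
Zephyr's profit: (106 - 79)·(27/2) = 729/2.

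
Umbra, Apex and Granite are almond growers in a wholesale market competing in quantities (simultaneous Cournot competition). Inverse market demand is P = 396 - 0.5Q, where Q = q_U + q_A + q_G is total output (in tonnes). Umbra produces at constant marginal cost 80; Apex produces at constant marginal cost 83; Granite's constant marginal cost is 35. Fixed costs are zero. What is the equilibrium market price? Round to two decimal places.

Umbra's profit: π_U = (396 - 0.5Q)q_U - (80q_U). Setting ∂π_U/∂q_U = 0: 316 - q_U - (1/2)(q_A + q_G) = 0.
Apex's profit: π_A = (396 - 0.5Q)q_A - (83q_A). Setting ∂π_A/∂q_A = 0: 313 - q_A - (1/2)(q_U + q_G) = 0.
Granite's profit: π_G = (396 - 0.5Q)q_G - (35q_G). Setting ∂π_G/∂q_G = 0: 361 - q_G - (1/2)(q_U + q_A) = 0.
Adding the 3 first-order conditions: 990 − 2Q = 0, so Q = 495.
Back-substituting: q_U = (316 − 495/2)/(1/2) = 137, q_A = (313 − 495/2)/(1/2) = 131, q_G = (361 − 495/2)/(1/2) = 227.
Total output Q = 495, so price P = 396 - (1/2)·495 = 297/2.

148.50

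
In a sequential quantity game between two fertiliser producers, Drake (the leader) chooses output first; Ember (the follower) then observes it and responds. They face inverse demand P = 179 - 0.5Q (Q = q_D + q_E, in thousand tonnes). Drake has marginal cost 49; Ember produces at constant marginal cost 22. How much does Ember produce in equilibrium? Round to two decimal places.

The follower Ember best-responds to any q_D: π_E = (179 - 0.5Q)q_E - 22q_E.
Setting the follower's marginal profit to zero, 157 - (1/2)q_D - q_E = 0, i.e. q_E = (157 - (1/2)q_D).
Drake substitutes q_E(q_D) into its own profit: π_D = q_D(179 - (1/2)q_D - (157 - (1/2)q_D)/2) - 49q_D = (201/2 - (1/4)q_D)q_D - 49q_D.
Leader FOC: 103/2 - (1/2)q_D = 0, so q_D = 103.
Then q_E = (157 - (1/2)·103) = 211/2.

105.50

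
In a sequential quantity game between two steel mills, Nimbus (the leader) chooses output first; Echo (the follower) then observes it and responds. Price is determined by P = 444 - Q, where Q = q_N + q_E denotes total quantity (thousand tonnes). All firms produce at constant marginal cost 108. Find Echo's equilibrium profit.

7056

The follower Echo best-responds to any q_N: π_E = (444 - Q)q_E - 108q_E.
∂π_E/∂q_E = 336 - q_N - 2q_E = 0 gives the reaction function q_E = (336 - q_N)/2.
The leader anticipates this reaction. Substituting into P = 444 - Q gives P = 276 - (1/2)q_N, so π_N = (276 - (1/2)q_N)q_N - 108q_N.
Maximising: ∂π_N/∂q_N = 168 - q_N = 0, giving q_N = 168.
Then q_E = (336 - 168)/2 = 84.
Price P = 444 - 252 = 192.
Echo's profit: (192 - 108)·84 = 7056.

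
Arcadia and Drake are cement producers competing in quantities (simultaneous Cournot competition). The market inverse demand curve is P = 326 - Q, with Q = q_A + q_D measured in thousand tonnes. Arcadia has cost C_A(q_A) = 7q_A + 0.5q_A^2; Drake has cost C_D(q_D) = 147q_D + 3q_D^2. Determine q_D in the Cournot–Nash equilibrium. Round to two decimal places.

Arcadia's profit: π_A = (326 - Q)q_A - (7q_A + (1/2)q_A²). Setting ∂π_A/∂q_A = 0: 319 - 3q_A - (q_D) = 0.
Drake's profit: π_D = (326 - Q)q_D - (147q_D + 3q_D²). Setting ∂π_D/∂q_D = 0: 179 - 8q_D - (q_A) = 0.
So q_A = (319 - q_D)/3 and q_D = (179 - q_A)/8.
Substituting one into the other gives q_A = 103.1739 and q_D = 218/23.

9.48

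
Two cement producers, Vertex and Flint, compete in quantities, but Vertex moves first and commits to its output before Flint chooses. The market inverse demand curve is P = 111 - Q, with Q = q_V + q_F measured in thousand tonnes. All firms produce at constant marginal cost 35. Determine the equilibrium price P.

Solve by backward induction. Given q_V, the follower Flint maximises π_F = (111 - q_V - q_F)q_F - 35q_F.
Follower FOC: 76 - q_V - 2q_F = 0, so q_F(q_V) = (76 - q_V)/2.
Vertex substitutes q_F(q_V) into its own profit: π_V = q_V(111 - q_V - (76 - q_V)/2) - 35q_V = (73 - (1/2)q_V)q_V - 35q_V.
The leader's first-order condition 38 - q_V = 0 yields q_V = 38.
Then q_F = (76 - 38)/2 = 19.
Total output Q = 57, so price P = 111 - 57 = 54.

54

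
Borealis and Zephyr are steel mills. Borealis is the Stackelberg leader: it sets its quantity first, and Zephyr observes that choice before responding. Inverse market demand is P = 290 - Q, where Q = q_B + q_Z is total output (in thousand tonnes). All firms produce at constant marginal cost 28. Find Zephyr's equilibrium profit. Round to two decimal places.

The follower Zephyr best-responds to any q_B: π_Z = (290 - Q)q_Z - 28q_Z.
Setting the follower's marginal profit to zero, 262 - q_B - 2q_Z = 0, i.e. q_Z = (262 - q_B)/2.
Borealis substitutes q_Z(q_B) into its own profit: π_B = q_B(290 - q_B - (262 - q_B)/2) - 28q_B = (159 - (1/2)q_B)q_B - 28q_B.
Leader FOC: 131 - q_B = 0, so q_B = 131.
Then q_Z = (262 - 131)/2 = 131/2.
Price P = 290 - 393/2 = 187/2.
Zephyr's profit: (187/2 - 28)·(131/2) = 4290.2500.

4290.25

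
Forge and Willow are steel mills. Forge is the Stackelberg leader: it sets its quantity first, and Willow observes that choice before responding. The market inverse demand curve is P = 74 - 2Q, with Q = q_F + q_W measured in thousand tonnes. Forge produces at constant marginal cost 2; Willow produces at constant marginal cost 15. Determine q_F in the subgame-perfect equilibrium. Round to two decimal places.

21.25

Solve by backward induction. Given q_F, the follower Willow maximises π_W = (74 - 2q_F - 2q_W)q_W - 15q_W.
Follower FOC: 59 - 2q_F - 4q_W = 0, so q_W(q_F) = (59 - 2q_F)/4.
The leader anticipates this reaction. Substituting into P = 74 - 2Q gives P = 89/2 - q_F, so π_F = (89/2 - q_F)q_F - 2q_F.
Leader FOC: 85/2 - 2q_F = 0, so q_F = 85/4.
Then q_W = (59 - 2·(85/4))/4 = 33/8.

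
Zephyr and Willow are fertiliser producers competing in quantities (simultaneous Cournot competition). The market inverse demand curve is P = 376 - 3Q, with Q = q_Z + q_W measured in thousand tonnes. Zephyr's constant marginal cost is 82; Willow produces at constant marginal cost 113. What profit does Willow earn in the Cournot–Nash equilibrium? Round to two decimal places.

1993.48

Zephyr's profit: π_Z = (376 - 3Q)q_Z - (82q_Z). Setting ∂π_Z/∂q_Z = 0: 294 - 6q_Z - 3(q_W) = 0.
Willow's profit: π_W = (376 - 3Q)q_W - (113q_W). Setting ∂π_W/∂q_W = 0: 263 - 6q_W - 3(q_Z) = 0.
Rearranging gives the reaction functions q_Z = (294 - 3q_W)/6 and q_W = (263 - 3q_Z)/6.
Solving the pair: q_Z = 325/9, q_W = 232/9.
Price P = 376 - 3·(557/9) = 571/3.
Willow's profit: (571/3 - 113)·(232/9) = 1993.4815.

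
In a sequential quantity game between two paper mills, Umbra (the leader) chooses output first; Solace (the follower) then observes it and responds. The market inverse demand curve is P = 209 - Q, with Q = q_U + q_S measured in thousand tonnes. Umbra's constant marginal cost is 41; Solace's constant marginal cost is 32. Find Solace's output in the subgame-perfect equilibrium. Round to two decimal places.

The follower Solace best-responds to any q_U: π_S = (209 - Q)q_S - 32q_S.
Setting the follower's marginal profit to zero, 177 - q_U - 2q_S = 0, i.e. q_S = (177 - q_U)/2.
The leader anticipates this reaction. Substituting into P = 209 - Q gives P = 241/2 - (1/2)q_U, so π_U = (241/2 - (1/2)q_U)q_U - 41q_U.
Maximising: ∂π_U/∂q_U = 159/2 - q_U = 0, giving q_U = 159/2.
Then q_S = (177 - 159/2)/2 = 195/4.

48.75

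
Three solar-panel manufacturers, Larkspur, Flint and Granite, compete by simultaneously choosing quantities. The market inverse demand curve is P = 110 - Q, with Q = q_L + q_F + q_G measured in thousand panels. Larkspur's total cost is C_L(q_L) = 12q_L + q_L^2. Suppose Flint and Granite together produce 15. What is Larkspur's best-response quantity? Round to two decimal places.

20.75

With rivals' combined output fixed at 15, Larkspur's profit is π_L = (110 - 15 - q_L)q_L - (12q_L + q_L²) = (95 - q_L)q_L - (12q_L + q_L²).
∂π_L/∂q_L = 83 - 4q_L = 0, so q_L = 83/4.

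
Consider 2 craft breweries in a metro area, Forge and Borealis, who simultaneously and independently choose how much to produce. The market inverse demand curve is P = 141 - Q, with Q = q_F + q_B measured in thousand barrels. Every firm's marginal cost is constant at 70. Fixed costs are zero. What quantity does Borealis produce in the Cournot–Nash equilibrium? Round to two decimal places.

A representative firm's profit is π_i = q_i(141 - Q) - 70q_i.
First-order condition (treating rivals' output as given): 71 - 2q_i - q_j = 0.
With identical firms every q_j equals q_i, so q_j = q_i and 71 = 3q_i, giving q_i = 71/3.

23.67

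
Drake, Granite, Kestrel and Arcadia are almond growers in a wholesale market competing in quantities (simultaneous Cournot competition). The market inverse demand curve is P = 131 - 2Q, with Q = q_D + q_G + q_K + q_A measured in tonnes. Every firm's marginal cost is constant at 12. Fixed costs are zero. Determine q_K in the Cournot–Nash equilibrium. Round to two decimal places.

Each firm earns π_i = (131 - 2Q)q_i - 12q_i.
First-order condition (treating rivals' output as given): 119 - 4q_i - 2·Σ_{j≠i} q_j = 0.
By symmetry each firm produces the same amount; substituting Σ_{j≠i} q_j = 3q_i yields q_i = 119/10.

11.90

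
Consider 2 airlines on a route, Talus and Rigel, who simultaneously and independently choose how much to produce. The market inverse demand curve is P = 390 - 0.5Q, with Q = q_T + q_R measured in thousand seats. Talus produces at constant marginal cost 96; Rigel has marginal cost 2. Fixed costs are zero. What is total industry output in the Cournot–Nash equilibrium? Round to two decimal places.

454.67

Talus's profit: π_T = (390 - 0.5Q)q_T - (96q_T). Setting ∂π_T/∂q_T = 0: 294 - q_T - (1/2)(q_R) = 0.
Rigel's first-order condition: 388 - q_R - (1/2)(q_T) = 0.
Best responses: q_T = (294 - (1/2)q_R), q_R = (388 - (1/2)q_T).
Solving the pair: q_T = 400/3, q_R = 964/3.
Total output Q = 400/3 + 964/3 = 1364/3.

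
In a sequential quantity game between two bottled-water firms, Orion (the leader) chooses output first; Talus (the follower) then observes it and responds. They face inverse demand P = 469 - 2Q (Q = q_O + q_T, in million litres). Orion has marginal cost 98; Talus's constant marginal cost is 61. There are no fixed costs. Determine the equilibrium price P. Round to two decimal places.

181.50

The follower Talus best-responds to any q_O: π_T = (469 - 2Q)q_T - 61q_T.
∂π_T/∂q_T = 408 - 2q_O - 4q_T = 0 gives the reaction function q_T = (408 - 2q_O)/4.
Orion substitutes q_T(q_O) into its own profit: π_O = q_O(469 - 2q_O - (408 - 2q_O)/2) - 98q_O = (265 - q_O)q_O - 98q_O.
The leader's first-order condition 167 - 2q_O = 0 yields q_O = 167/2.
Then q_T = (408 - 2·(167/2))/4 = 241/4.
Total output Q = 575/4, so price P = 469 - 2·(575/4) = 363/2.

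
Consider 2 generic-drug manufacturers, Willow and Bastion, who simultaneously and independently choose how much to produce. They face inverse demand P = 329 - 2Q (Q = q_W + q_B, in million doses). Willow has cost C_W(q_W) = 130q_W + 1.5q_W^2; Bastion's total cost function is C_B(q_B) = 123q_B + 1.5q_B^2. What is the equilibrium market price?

Willow's profit: π_W = (329 - 2Q)q_W - (130q_W + (3/2)q_W²). Setting ∂π_W/∂q_W = 0: 199 - 7q_W - 2(q_B) = 0.
Bastion's first-order condition: 206 - 7q_B - 2(q_W) = 0.
Best responses: q_W = (199 - 2q_B)/7, q_B = (206 - 2q_W)/7.
Substituting one into the other gives q_W = 109/5 and q_B = 116/5.
Total output Q = 45, so price P = 329 - 2·45 = 239.

239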